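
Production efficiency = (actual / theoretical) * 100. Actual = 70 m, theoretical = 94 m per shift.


Formula: Efficiency% = (Actual output / Theoretical output) * 100
Efficiency% = (70 / 94) * 100
Efficiency% = 0.744681 * 100 = 74.4681% ≈ 74.5%

74.5%


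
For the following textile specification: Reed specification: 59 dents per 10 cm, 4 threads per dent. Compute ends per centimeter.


Formula: EPC = (dents per 10 cm * ends per dent) / 10
Step 1: Total ends per 10 cm = 59 * 4 = 236
Step 2: EPC = 236 / 10 = 23.6 ends/cm

23.6 ends/cm


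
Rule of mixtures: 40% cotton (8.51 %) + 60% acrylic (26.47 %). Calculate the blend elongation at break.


Formula: Blend property = (fraction_A * property_A) + (fraction_B * property_B)
Step 1: Contribution A = 40/100 * 8.51 % = 3.404 %
Step 2: Contribution B = 60/100 * 26.47 % = 15.882 %
Step 3: Blend elongation at break = 3.404 + 15.882 = 19.286 %

19.286 %


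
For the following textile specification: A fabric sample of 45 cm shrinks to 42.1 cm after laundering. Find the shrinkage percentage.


Formula: Shrinkage% = ((L_before - L_after) / L_before) * 100
Step 1: Shrinkage = 45 - 42.1 = 2.9 cm
Step 2: Shrinkage% = (2.9 / 45) * 100
Step 3: Shrinkage% = 0.064444 * 100 = 6.4444% ≈ 6.4%

6.4%


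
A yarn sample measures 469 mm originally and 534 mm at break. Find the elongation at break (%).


Formula: Elongation (%) = ((L_break - L0) / L0) * 100
Step 1: Extension = 534 - 469 = 65 mm
Step 2: Elongation = (65 / 469) * 100
Step 3: Elongation = 0.138593 * 100 = 13.8593% ≈ 13.9%

13.9%


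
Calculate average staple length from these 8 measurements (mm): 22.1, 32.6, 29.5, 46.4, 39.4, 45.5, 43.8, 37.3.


Formula: Mean = sum of lengths / count
Sum = 22.1 + 32.6 + 29.5 + 46.4 + 39.4 + 45.5 + 43.8 + 37.3
Sum = 296.6 mm
Mean = 296.6 / 8 = 37.08 mm

37.08 mm


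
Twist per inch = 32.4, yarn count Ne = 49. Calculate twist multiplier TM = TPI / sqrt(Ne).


Formula: TM = TPI / sqrt(Ne)
Step 1: sqrt(Ne) = sqrt(49) = 7
Step 2: TM = 32.4 / 7 = 4.63

4.63 TM


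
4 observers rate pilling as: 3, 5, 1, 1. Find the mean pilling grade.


Formula: Mean = sum / count
Sum = 3 + 5 + 1 + 1 = 10
Mean = 10 / 4 = 2.5

2.5


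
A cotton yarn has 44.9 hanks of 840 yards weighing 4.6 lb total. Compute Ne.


Formula: Ne = hanks / mass_lb
Substituting: Ne = 44.9 / 4.6
Ne = 9.8

9.8 Ne


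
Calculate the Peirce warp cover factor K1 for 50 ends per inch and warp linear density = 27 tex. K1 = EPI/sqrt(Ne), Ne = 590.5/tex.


Formula: K1 = EPI / sqrt(Ne), with Ne = 590.5 / tex_warp
Step 1: Ne = 590.5 / 27 = 21.87
Step 2: sqrt(Ne) = sqrt(21.87) = 4.6765
Step 3: K1 = 50 / 4.6765 = 10.7

10.7


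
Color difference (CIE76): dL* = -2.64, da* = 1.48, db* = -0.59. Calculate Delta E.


Formula: Delta E = sqrt(dL*^2 + da*^2 + db*^2)
Step 1: dL*^2 = (-2.64)^2 = 6.9696
Step 2: da*^2 = 1.48^2 = 2.1904
Step 3: db*^2 = (-0.59)^2 = 0.3481
Step 4: Sum = 6.9696 + 2.1904 + 0.3481 = 9.5081
Step 5: Delta E = sqrt(9.5081) = 3.08

3.08 Delta E


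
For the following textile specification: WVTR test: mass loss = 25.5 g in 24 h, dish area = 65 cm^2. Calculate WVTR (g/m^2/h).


Formula: WVTR = mass_loss / (area * time)
Step 1: Convert area: 65 cm^2 = 0.0065 m^2
Step 2: WVTR = 25.5 g / (0.0065 m^2 * 24 h)
Step 3: WVTR = 25.5 / 0.156 = 163.5 g/m^2/h

163.5 g/m^2/h


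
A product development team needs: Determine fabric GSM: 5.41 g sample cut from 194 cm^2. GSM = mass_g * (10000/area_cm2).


Formula: GSM = mass_g / area_m2
Step 1: Convert area: 194 cm^2 = 194 / 10000 = 0.0194 m^2
Step 2: GSM = 5.41 g / 0.0194 m^2 = 278.9 g/m^2

278.9 g/m^2


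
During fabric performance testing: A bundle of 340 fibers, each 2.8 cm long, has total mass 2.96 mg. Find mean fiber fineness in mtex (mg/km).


Formula: fineness (mtex) = mass (mg) / total length (km) = (mass_mg / total_length_m) * 1000
Step 1: Convert fiber length: 2.8 cm = 0.028 m
Step 2: Total fiber length = 340 * 0.028 = 9.52 m
Step 3: Linear density = 2.96 mg / 9.52 m = 0.3109 mg/m
Step 4: fineness = 0.3109 * 1000 = 310.9 mtex

310.9 mtex


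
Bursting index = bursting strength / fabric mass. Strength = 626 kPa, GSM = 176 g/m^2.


Formula: Bursting Index = Bursting Strength / Fabric GSM
BI = 626 kPa / 176 g/m^2
BI = 3.557 kPa/(g/m^2)

3.557 kPa/(g/m^2)


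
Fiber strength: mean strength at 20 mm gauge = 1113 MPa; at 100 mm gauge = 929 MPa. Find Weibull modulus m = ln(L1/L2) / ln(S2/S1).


Formula: m = ln(L1/L2) / ln(S2/S1)
Step 1: ln(L1/L2) = ln(20/100) = -1.60944
Step 2: S2/S1 = 929/1113 = 0.83468
Step 3: ln(S2/S1) = ln(0.83468) = -0.18071
Step 4: m = -1.60944 / -0.18071 = 8.91

8.91 (Weibull m)


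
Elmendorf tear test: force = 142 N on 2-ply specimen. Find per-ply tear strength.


Formula: Per-ply strength = Total force / Number of plies
Per-ply = 142 N / 2
Per-ply = 71 N

71 N


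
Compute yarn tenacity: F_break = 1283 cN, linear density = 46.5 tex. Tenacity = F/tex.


Formula: Tenacity = Breaking force / Linear density
Tenacity = 1283 cN / 46.5 tex
Tenacity = 27.59 cN/tex

27.59 cN/tex


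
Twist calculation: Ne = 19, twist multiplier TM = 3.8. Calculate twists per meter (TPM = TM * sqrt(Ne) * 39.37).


Formula: TPM = TM * sqrt(Ne) * 39.37
Step 1: sqrt(Ne) = sqrt(19) = 4.3589
Step 2: TM * sqrt(Ne) = 3.8 * 4.3589 = 16.5638
Step 3: TPM = 16.5638 * 39.37 = 652 twists/m

652 twists/m


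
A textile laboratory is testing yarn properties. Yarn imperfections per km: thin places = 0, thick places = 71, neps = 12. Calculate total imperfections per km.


Formula: Total = thin places + thick places + neps
Total = 0 + 71 + 12
Total = 83 imperfections/km

83 imperfections/km


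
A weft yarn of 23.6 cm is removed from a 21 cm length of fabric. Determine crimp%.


Formula: Crimp% = ((L_yarn - L_fabric) / L_fabric) * 100
Step 1: Extension = 23.6 - 21 = 2.6 cm
Step 2: Crimp% = (2.6 / 21) * 100
Step 3: Crimp% = 0.12381 * 100 = 12.381% ≈ 12.4%

12.4%


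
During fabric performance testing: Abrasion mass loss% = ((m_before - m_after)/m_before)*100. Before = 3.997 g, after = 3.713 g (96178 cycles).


Formula: Mass loss% = ((m_before - m_after) / m_before) * 100
Step 1: Mass loss = 3.997 - 3.713 = 0.284 g
Step 2: Ratio = 0.284 / 3.997 = 0.0710533
Step 3: Mass loss% = 0.0710533 * 100 = 7.10533% ≈ 7.11%

7.11%


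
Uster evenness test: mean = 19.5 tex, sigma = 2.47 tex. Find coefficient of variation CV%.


Formula: CV% = (standard deviation / mean) * 100
Step 1: Ratio = 2.47 / 19.5 = 0.126667
Step 2: CV% = 0.126667 * 100 = 12.6667% ≈ 12.7%

12.7%


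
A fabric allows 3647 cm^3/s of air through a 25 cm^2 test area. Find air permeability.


Formula: Air Permeability = Airflow / Test Area
AP = 3647 cm^3/s / 25 cm^2
AP = 145.9 cm^3/s/cm^2

145.9 cm^3/s/cm^2


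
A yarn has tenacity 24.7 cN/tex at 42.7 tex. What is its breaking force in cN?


Formula: Breaking force = Tenacity * Linear density
F = 24.7 cN/tex * 42.7 tex
F = 1054.69 cN

1054.69 cN


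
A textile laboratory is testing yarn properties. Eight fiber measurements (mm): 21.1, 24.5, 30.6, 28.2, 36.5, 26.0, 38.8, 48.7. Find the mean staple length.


Formula: Mean = sum of lengths / count
Sum = 21.1 + 24.5 + 30.6 + 28.2 + 36.5 + 26.0 + 38.8 + 48.7
Sum = 254.4 mm
Mean = 254.4 / 8 = 31.80 mm

31.80 mm


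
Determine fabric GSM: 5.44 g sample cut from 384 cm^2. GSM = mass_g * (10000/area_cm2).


Formula: GSM = mass_g / area_m2
Step 1: Convert area: 384 cm^2 = 384 / 10000 = 0.0384 m^2
Step 2: GSM = 5.44 g / 0.0384 m^2 = 141.7 g/m^2

141.7 g/m^2


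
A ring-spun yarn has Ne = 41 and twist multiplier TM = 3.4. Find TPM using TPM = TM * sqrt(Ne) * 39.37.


Formula: TPM = TM * sqrt(Ne) * 39.37
Step 1: sqrt(Ne) = sqrt(41) = 6.4031
Step 2: TM * sqrt(Ne) = 3.4 * 6.4031 = 21.7705
Step 3: TPM = 21.7705 * 39.37 = 857 twists/m

857 twists/m


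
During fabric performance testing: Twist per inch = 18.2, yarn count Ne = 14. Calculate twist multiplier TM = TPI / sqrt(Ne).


Formula: TM = TPI / sqrt(Ne)
Step 1: sqrt(Ne) = sqrt(14) = 3.7417
Step 2: TM = 18.2 / 3.7417 = 4.86

4.86 TM


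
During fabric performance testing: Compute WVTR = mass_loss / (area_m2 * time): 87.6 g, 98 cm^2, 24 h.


Formula: WVTR = mass_loss / (area * time)
Step 1: Convert area: 98 cm^2 = 0.0098 m^2
Step 2: WVTR = 87.6 g / (0.0098 m^2 * 24 h)
Step 3: WVTR = 87.6 / 0.2352 = 372.4 g/m^2/h

372.4 g/m^2/h


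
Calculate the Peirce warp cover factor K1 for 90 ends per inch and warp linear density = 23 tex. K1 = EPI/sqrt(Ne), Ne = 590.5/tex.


Formula: K1 = EPI / sqrt(Ne), with Ne = 590.5 / tex_warp
Step 1: Ne = 590.5 / 23 = 25.674
Step 2: sqrt(Ne) = sqrt(25.674) = 5.067
Step 3: K1 = 90 / 5.067 = 17.8

17.8


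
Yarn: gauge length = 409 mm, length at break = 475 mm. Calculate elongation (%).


Formula: Elongation (%) = ((L_break - L0) / L0) * 100
Step 1: Extension = 475 - 409 = 66 mm
Step 2: Elongation = (66 / 409) * 100
Step 3: Elongation = 0.161369 * 100 = 16.1369% ≈ 16.1%

16.1%


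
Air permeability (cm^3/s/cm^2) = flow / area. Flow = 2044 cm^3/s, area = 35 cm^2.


Formula: Air Permeability = Airflow / Test Area
AP = 2044 cm^3/s / 35 cm^2
AP = 58.4 cm^3/s/cm^2

58.4 cm^3/s/cm^2


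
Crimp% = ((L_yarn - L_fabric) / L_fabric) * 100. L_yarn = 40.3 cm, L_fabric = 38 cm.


Formula: Crimp% = ((L_yarn - L_fabric) / L_fabric) * 100
Step 1: Extension = 40.3 - 38 = 2.3 cm
Step 2: Crimp% = (2.3 / 38) * 100
Step 3: Crimp% = 0.060526 * 100 = 6.0526% ≈ 6.1%

6.1%


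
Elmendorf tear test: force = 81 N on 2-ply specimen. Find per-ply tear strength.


Formula: Per-ply strength = Total force / Number of plies
Per-ply = 81 N / 2
Per-ply = 40.5 N

40.5 N


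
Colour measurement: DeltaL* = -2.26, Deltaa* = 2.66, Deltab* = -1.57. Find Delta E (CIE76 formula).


Formula: Delta E = sqrt(dL*^2 + da*^2 + db*^2)
Step 1: dL*^2 = (-2.26)^2 = 5.1076
Step 2: da*^2 = 2.66^2 = 7.0756
Step 3: db*^2 = (-1.57)^2 = 2.4649
Step 4: Sum = 5.1076 + 7.0756 + 2.4649 = 14.6481
Step 5: Delta E = sqrt(14.6481) = 3.83

3.83 Delta E


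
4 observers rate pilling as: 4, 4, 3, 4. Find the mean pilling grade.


Formula: Mean = sum / count
Sum = 4 + 4 + 3 + 4 = 15
Mean = 15 / 4 = 3.8

3.8


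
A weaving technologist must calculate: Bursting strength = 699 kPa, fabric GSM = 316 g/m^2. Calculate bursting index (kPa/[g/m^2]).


Formula: Bursting Index = Bursting Strength / Fabric GSM
BI = 699 kPa / 316 g/m^2
BI = 2.212 kPa/(g/m^2)

2.212 kPa/(g/m^2)


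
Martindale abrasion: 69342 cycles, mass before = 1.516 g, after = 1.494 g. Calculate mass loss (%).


Formula: Mass loss% = ((m_before - m_after) / m_before) * 100
Step 1: Mass loss = 1.516 - 1.494 = 0.022 g
Step 2: Ratio = 0.022 / 1.516 = 0.0145119
Step 3: Mass loss% = 0.0145119 * 100 = 1.45119% ≈ 1.45%

1.45%


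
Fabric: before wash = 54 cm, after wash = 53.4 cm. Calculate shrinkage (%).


Formula: Shrinkage% = ((L_before - L_after) / L_before) * 100
Step 1: Shrinkage = 54 - 53.4 = 0.6 cm
Step 2: Shrinkage% = (0.6 / 54) * 100
Step 3: Shrinkage% = 0.011111 * 100 = 1.1111% ≈ 1.1%

1.1%


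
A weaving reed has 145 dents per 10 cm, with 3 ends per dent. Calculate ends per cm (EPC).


Formula: EPC = (dents per 10 cm * ends per dent) / 10
Step 1: Total ends per 10 cm = 145 * 3 = 435
Step 2: EPC = 435 / 10 = 43.5 ends/cm

43.5 ends/cm


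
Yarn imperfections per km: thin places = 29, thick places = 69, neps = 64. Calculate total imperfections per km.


Formula: Total = thin places + thick places + neps
Total = 29 + 69 + 64
Total = 162 imperfections/km

162 imperfections/km


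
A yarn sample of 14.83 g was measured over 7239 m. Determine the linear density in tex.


Formula: Tex = (mass_g / length_m) * 1000
Substituting: Tex = (14.83 / 7239) * 1000
Intermediate: 14.83 / 7239 = 0.00204863 g/m
Tex = 0.00204863 * 1000 = 2.05 tex

2.05 tex


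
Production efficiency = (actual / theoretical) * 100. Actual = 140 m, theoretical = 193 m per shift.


Formula: Efficiency% = (Actual output / Theoretical output) * 100
Efficiency% = (140 / 193) * 100
Efficiency% = 0.725389 * 100 = 72.5389% ≈ 72.5%

72.5%


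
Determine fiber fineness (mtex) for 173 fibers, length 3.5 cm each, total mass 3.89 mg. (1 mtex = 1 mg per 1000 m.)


Formula: fineness (mtex) = mass (mg) / total length (km) = (mass_mg / total_length_m) * 1000
Step 1: Convert fiber length: 3.5 cm = 0.035 m
Step 2: Total fiber length = 173 * 0.035 = 6.055 m
Step 3: Linear density = 3.89 mg / 6.055 m = 0.6424 mg/m
Step 4: fineness = 0.6424 * 1000 = 642.4 mtex

642.4 mtex


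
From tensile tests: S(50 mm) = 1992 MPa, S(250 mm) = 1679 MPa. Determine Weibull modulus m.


Formula: m = ln(L1/L2) / ln(S2/S1)
Step 1: ln(L1/L2) = ln(50/250) = -1.60944
Step 2: S2/S1 = 1679/1992 = 0.84287
Step 3: ln(S2/S1) = ln(0.84287) = -0.17094
Step 4: m = -1.60944 / -0.17094 = 9.42

9.42 (Weibull m)


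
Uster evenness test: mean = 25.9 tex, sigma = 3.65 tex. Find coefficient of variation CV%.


Formula: CV% = (standard deviation / mean) * 100
Step 1: Ratio = 3.65 / 25.9 = 0.140927
Step 2: CV% = 0.140927 * 100 = 14.0927% ≈ 14.1%

14.1%


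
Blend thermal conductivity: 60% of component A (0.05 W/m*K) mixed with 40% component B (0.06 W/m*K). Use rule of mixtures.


Formula: Blend property = (fraction_A * property_A) + (fraction_B * property_B)
Step 1: Contribution A = 60/100 * 0.05 W/m*K = 0.03 W/m*K
Step 2: Contribution B = 40/100 * 0.06 W/m*K = 0.024 W/m*K
Step 3: Blend thermal conductivity = 0.03 + 0.024 = 0.054 W/m*K

0.054 W/m*K


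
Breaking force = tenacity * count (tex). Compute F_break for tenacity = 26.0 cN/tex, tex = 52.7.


Formula: Breaking force = Tenacity * Linear density
F = 26.0 cN/tex * 52.7 tex
F = 1370.20 cN

1370.20 cN


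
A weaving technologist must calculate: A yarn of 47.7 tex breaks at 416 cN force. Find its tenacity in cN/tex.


Formula: Tenacity = Breaking force / Linear density
Tenacity = 416 cN / 47.7 tex
Tenacity = 8.72 cN/tex

8.72 cN/tex


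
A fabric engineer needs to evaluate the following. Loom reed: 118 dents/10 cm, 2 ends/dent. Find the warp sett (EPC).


Formula: EPC = (dents per 10 cm * ends per dent) / 10
Step 1: Total ends per 10 cm = 118 * 2 = 236
Step 2: EPC = 236 / 10 = 23.6 ends/cm

23.6 ends/cm


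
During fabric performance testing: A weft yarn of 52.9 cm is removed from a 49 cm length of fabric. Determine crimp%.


Formula: Crimp% = ((L_yarn - L_fabric) / L_fabric) * 100
Step 1: Extension = 52.9 - 49 = 3.9 cm
Step 2: Crimp% = (3.9 / 49) * 100
Step 3: Crimp% = 0.079592 * 100 = 7.9592% ≈ 8.0%

8.0%


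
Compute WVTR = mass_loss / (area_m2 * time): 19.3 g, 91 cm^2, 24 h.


Formula: WVTR = mass_loss / (area * time)
Step 1: Convert area: 91 cm^2 = 0.0091 m^2
Step 2: WVTR = 19.3 g / (0.0091 m^2 * 24 h)
Step 3: WVTR = 19.3 / 0.2184 = 88.4 g/m^2/h

88.4 g/m^2/h


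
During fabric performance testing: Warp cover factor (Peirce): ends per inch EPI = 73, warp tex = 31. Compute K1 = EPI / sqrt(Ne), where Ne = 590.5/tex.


Formula: K1 = EPI / sqrt(Ne), with Ne = 590.5 / tex_warp
Step 1: Ne = 590.5 / 31 = 19.048
Step 2: sqrt(Ne) = sqrt(19.048) = 4.3644
Step 3: K1 = 73 / 4.3644 = 16.7

16.7


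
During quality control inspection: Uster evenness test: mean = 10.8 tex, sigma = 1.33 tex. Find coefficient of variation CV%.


Formula: CV% = (standard deviation / mean) * 100
Step 1: Ratio = 1.33 / 10.8 = 0.123148
Step 2: CV% = 0.123148 * 100 = 12.3148% ≈ 12.3%

12.3%


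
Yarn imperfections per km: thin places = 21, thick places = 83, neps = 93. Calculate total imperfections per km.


Formula: Total = thin places + thick places + neps
Total = 21 + 83 + 93
Total = 197 imperfections/km

197 imperfections/km


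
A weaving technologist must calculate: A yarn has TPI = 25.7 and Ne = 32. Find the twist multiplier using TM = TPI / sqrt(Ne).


Formula: TM = TPI / sqrt(Ne)
Step 1: sqrt(Ne) = sqrt(32) = 5.6569
Step 2: TM = 25.7 / 5.6569 = 4.54

4.54 TM


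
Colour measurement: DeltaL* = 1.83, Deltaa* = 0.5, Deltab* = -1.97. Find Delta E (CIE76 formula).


Formula: Delta E = sqrt(dL*^2 + da*^2 + db*^2)
Step 1: dL*^2 = 1.83^2 = 3.3489
Step 2: da*^2 = 0.5^2 = 0.25
Step 3: db*^2 = (-1.97)^2 = 3.8809
Step 4: Sum = 3.3489 + 0.25 + 3.8809 = 7.4798
Step 5: Delta E = sqrt(7.4798) = 2.73

2.73 Delta E


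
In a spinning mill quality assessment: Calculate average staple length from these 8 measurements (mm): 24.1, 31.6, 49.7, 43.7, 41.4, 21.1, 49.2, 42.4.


Formula: Mean = sum of lengths / count
Sum = 24.1 + 31.6 + 49.7 + 43.7 + 41.4 + 21.1 + 49.2 + 42.4
Sum = 303.2 mm
Mean = 303.2 / 8 = 37.90 mm

37.90 mm


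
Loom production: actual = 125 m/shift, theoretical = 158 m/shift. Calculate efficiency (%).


Formula: Efficiency% = (Actual output / Theoretical output) * 100
Efficiency% = (125 / 158) * 100
Efficiency% = 0.791139 * 100 = 79.1139% ≈ 79.1%

79.1%


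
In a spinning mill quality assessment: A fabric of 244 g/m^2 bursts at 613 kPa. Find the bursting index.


Formula: Bursting Index = Bursting Strength / Fabric GSM
BI = 613 kPa / 244 g/m^2
BI = 2.512 kPa/(g/m^2)

2.512 kPa/(g/m^2)


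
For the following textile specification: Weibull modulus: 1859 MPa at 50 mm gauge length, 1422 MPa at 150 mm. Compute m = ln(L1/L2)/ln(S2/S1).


Formula: m = ln(L1/L2) / ln(S2/S1)
Step 1: ln(L1/L2) = ln(50/150) = -1.09861
Step 2: S2/S1 = 1422/1859 = 0.76493
Step 3: ln(S2/S1) = ln(0.76493) = -0.26797
Step 4: m = -1.09861 / -0.26797 = 4.10

4.10 (Weibull m)


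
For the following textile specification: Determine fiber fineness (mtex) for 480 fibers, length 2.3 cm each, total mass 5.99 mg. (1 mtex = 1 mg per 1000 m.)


Formula: fineness (mtex) = mass (mg) / total length (km) = (mass_mg / total_length_m) * 1000
Step 1: Convert fiber length: 2.3 cm = 0.023 m
Step 2: Total fiber length = 480 * 0.023 = 11.04 m
Step 3: Linear density = 5.99 mg / 11.04 m = 0.5426 mg/m
Step 4: fineness = 0.5426 * 1000 = 542.6 mtex

542.6 mtex


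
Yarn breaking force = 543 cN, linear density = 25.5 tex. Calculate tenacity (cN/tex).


Formula: Tenacity = Breaking force / Linear density
Tenacity = 543 cN / 25.5 tex
Tenacity = 21.29 cN/tex

21.29 cN/tex


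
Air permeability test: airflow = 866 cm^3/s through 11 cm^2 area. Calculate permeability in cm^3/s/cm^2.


Formula: Air Permeability = Airflow / Test Area
AP = 866 cm^3/s / 11 cm^2
AP = 78.7 cm^3/s/cm^2

78.7 cm^3/s/cm^2


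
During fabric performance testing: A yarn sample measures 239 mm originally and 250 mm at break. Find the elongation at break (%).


Formula: Elongation (%) = ((L_break - L0) / L0) * 100
Step 1: Extension = 250 - 239 = 11 mm
Step 2: Elongation = (11 / 239) * 100
Step 3: Elongation = 0.046025 * 100 = 4.6025% ≈ 4.6%

4.6%


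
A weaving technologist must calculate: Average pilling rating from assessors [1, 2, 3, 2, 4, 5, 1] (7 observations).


Formula: Mean = sum / count
Sum = 1 + 2 + 3 + 2 + 4 + 5 + 1 = 18
Mean = 18 / 7 = 2.6

2.6


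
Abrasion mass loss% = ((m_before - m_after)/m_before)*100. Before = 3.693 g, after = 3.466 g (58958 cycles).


Formula: Mass loss% = ((m_before - m_after) / m_before) * 100
Step 1: Mass loss = 3.693 - 3.466 = 0.227 g
Step 2: Ratio = 0.227 / 3.693 = 0.0614676
Step 3: Mass loss% = 0.0614676 * 100 = 6.14676% ≈ 6.15%

6.15%


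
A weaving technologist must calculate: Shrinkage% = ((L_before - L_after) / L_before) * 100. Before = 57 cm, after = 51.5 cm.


Formula: Shrinkage% = ((L_before - L_after) / L_before) * 100
Step 1: Shrinkage = 57 - 51.5 = 5.5 cm
Step 2: Shrinkage% = (5.5 / 57) * 100
Step 3: Shrinkage% = 0.096491 * 100 = 9.6491% ≈ 9.6%

9.6%


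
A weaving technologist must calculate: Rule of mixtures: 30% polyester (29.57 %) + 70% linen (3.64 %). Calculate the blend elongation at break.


Formula: Blend property = (fraction_A * property_A) + (fraction_B * property_B)
Step 1: Contribution A = 30/100 * 29.57 % = 8.871 %
Step 2: Contribution B = 70/100 * 3.64 % = 2.548 %
Step 3: Blend elongation at break = 8.871 + 2.548 = 11.419 %

11.419 %


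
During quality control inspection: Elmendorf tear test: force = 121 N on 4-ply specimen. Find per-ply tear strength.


Formula: Per-ply strength = Total force / Number of plies
Per-ply = 121 N / 4
Per-ply = 30.25 N

30.25 N


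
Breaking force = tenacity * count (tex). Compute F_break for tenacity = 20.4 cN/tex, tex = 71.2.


Formula: Breaking force = Tenacity * Linear density
F = 20.4 cN/tex * 71.2 tex
F = 1452.48 cN

1452.48 cN


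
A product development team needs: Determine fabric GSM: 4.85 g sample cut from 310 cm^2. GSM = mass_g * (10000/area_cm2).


Formula: GSM = mass_g / area_m2
Step 1: Convert area: 310 cm^2 = 310 / 10000 = 0.031 m^2
Step 2: GSM = 4.85 g / 0.031 m^2 = 156.5 g/m^2

156.5 g/m^2


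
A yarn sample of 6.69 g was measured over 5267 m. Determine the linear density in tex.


Formula: Tex = (mass_g / length_m) * 1000
Substituting: Tex = (6.69 / 5267) * 1000
Intermediate: 6.69 / 5267 = 0.00127017 g/m
Tex = 0.00127017 * 1000 = 1.27 tex

1.27 tex


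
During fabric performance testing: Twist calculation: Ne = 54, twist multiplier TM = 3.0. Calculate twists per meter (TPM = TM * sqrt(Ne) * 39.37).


Formula: TPM = TM * sqrt(Ne) * 39.37
Step 1: sqrt(Ne) = sqrt(54) = 7.3485
Step 2: TM * sqrt(Ne) = 3.0 * 7.3485 = 22.0455
Step 3: TPM = 22.0455 * 39.37 = 868 twists/m

868 twists/m


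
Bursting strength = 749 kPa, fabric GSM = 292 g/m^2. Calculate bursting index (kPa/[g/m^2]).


Formula: Bursting Index = Bursting Strength / Fabric GSM
BI = 749 kPa / 292 g/m^2
BI = 2.565 kPa/(g/m^2)

2.565 kPa/(g/m^2)


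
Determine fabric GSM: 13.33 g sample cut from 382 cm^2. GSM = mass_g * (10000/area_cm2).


Formula: GSM = mass_g / area_m2
Step 1: Convert area: 382 cm^2 = 382 / 10000 = 0.0382 m^2
Step 2: GSM = 13.33 g / 0.0382 m^2 = 349.0 g/m^2

349.0 g/m^2


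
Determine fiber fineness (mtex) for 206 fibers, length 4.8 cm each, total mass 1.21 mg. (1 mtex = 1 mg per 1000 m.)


Formula: fineness (mtex) = mass (mg) / total length (km) = (mass_mg / total_length_m) * 1000
Step 1: Convert fiber length: 4.8 cm = 0.048 m
Step 2: Total fiber length = 206 * 0.048 = 9.888 m
Step 3: Linear density = 1.21 mg / 9.888 m = 0.1224 mg/m
Step 4: fineness = 0.1224 * 1000 = 122.4 mtex

122.4 mtex


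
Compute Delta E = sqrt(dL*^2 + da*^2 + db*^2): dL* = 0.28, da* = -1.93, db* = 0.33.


Formula: Delta E = sqrt(dL*^2 + da*^2 + db*^2)
Step 1: dL*^2 = 0.28^2 = 0.0784
Step 2: da*^2 = (-1.93)^2 = 3.7249
Step 3: db*^2 = 0.33^2 = 0.1089
Step 4: Sum = 0.0784 + 3.7249 + 0.1089 = 3.9122
Step 5: Delta E = sqrt(3.9122) = 1.98

1.98 Delta E


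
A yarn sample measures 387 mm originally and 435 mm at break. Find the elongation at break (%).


Formula: Elongation (%) = ((L_break - L0) / L0) * 100
Step 1: Extension = 435 - 387 = 48 mm
Step 2: Elongation = (48 / 387) * 100
Step 3: Elongation = 0.124031 * 100 = 12.4031% ≈ 12.4%

12.4%


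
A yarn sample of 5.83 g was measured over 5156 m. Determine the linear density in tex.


Formula: Tex = (mass_g / length_m) * 1000
Substituting: Tex = (5.83 / 5156) * 1000
Intermediate: 5.83 / 5156 = 0.00113072 g/m
Tex = 0.00113072 * 1000 = 1.13 tex

1.13 tex


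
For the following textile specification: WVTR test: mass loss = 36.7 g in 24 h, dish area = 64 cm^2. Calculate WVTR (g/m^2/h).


Formula: WVTR = mass_loss / (area * time)
Step 1: Convert area: 64 cm^2 = 0.0064 m^2
Step 2: WVTR = 36.7 g / (0.0064 m^2 * 24 h)
Step 3: WVTR = 36.7 / 0.1536 = 238.9 g/m^2/h

238.9 g/m^2/h


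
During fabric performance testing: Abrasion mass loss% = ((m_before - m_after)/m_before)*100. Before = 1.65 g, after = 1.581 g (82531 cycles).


Formula: Mass loss% = ((m_before - m_after) / m_before) * 100
Step 1: Mass loss = 1.65 - 1.581 = 0.069 g
Step 2: Ratio = 0.069 / 1.65 = 0.0418182
Step 3: Mass loss% = 0.0418182 * 100 = 4.18182% ≈ 4.18%

4.18%


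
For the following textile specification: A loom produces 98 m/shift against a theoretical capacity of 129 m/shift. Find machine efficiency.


Formula: Efficiency% = (Actual output / Theoretical output) * 100
Efficiency% = (98 / 129) * 100
Efficiency% = 0.75969 * 100 = 75.969% ≈ 76.0%

76.0%


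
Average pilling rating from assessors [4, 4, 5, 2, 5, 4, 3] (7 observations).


Formula: Mean = sum / count
Sum = 4 + 4 + 5 + 2 + 5 + 4 + 3 = 27
Mean = 27 / 7 = 3.9

3.9


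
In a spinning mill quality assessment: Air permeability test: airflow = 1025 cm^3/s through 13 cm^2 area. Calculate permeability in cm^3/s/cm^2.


Formula: Air Permeability = Airflow / Test Area
AP = 1025 cm^3/s / 13 cm^2
AP = 78.8 cm^3/s/cm^2

78.8 cm^3/s/cm^2


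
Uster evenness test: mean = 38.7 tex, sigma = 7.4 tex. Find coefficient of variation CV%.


Formula: CV% = (standard deviation / mean) * 100
Step 1: Ratio = 7.4 / 38.7 = 0.191214
Step 2: CV% = 0.191214 * 100 = 19.1214% ≈ 19.1%

19.1%


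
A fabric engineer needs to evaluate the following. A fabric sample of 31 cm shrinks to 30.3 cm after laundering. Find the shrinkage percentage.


Formula: Shrinkage% = ((L_before - L_after) / L_before) * 100
Step 1: Shrinkage = 31 - 30.3 = 0.7 cm
Step 2: Shrinkage% = (0.7 / 31) * 100
Step 3: Shrinkage% = 0.022581 * 100 = 2.2581% ≈ 2.3%

2.3%


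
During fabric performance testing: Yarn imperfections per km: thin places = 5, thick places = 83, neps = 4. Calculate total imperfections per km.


Formula: Total = thin places + thick places + neps
Total = 5 + 83 + 4
Total = 92 imperfections/km

92 imperfections/km


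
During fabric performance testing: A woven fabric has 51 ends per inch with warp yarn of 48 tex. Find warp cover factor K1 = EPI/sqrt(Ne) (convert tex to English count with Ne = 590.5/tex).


Formula: K1 = EPI / sqrt(Ne), with Ne = 590.5 / tex_warp
Step 1: Ne = 590.5 / 48 = 12.302
Step 2: sqrt(Ne) = sqrt(12.302) = 3.5074
Step 3: K1 = 51 / 3.5074 = 14.5

14.5


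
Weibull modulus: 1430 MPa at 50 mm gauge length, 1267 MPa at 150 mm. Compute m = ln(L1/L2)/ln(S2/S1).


Formula: m = ln(L1/L2) / ln(S2/S1)
Step 1: ln(L1/L2) = ln(50/150) = -1.09861
Step 2: S2/S1 = 1267/1430 = 0.88601
Step 3: ln(S2/S1) = ln(0.88601) = -0.12103
Step 4: m = -1.09861 / -0.12103 = 9.08

9.08 (Weibull m)


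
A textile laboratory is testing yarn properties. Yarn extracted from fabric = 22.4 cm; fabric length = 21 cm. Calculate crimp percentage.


Formula: Crimp% = ((L_yarn - L_fabric) / L_fabric) * 100
Step 1: Extension = 22.4 - 21 = 1.4 cm
Step 2: Crimp% = (1.4 / 21) * 100
Step 3: Crimp% = 0.066667 * 100 = 6.6667% ≈ 6.7%

6.7%


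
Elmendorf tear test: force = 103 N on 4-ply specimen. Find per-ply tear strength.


Formula: Per-ply strength = Total force / Number of plies
Per-ply = 103 N / 4
Per-ply = 25.75 N

25.75 N


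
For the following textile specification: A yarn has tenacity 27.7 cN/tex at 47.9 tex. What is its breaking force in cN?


Formula: Breaking force = Tenacity * Linear density
F = 27.7 cN/tex * 47.9 tex
F = 1326.83 cN

1326.83 cN


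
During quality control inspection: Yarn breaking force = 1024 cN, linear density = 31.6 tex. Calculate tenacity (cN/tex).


Formula: Tenacity = Breaking force / Linear density
Tenacity = 1024 cN / 31.6 tex
Tenacity = 32.41 cN/tex

32.41 cN/tex


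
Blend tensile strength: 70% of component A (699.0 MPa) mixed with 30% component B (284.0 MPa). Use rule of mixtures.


Formula: Blend property = (fraction_A * property_A) + (fraction_B * property_B)
Step 1: Contribution A = 70/100 * 699.0 MPa = 489.3 MPa
Step 2: Contribution B = 30/100 * 284.0 MPa = 85.2 MPa
Step 3: Blend tensile strength = 489.3 + 85.2 = 574.5 MPa

574.5 MPa


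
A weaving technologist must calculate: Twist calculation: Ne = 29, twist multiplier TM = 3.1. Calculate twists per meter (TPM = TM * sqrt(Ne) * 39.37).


Formula: TPM = TM * sqrt(Ne) * 39.37
Step 1: sqrt(Ne) = sqrt(29) = 5.3852
Step 2: TM * sqrt(Ne) = 3.1 * 5.3852 = 16.6941
Step 3: TPM = 16.6941 * 39.37 = 657 twists/m

657 twists/m


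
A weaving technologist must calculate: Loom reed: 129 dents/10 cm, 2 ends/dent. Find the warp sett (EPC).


Formula: EPC = (dents per 10 cm * ends per dent) / 10
Step 1: Total ends per 10 cm = 129 * 2 = 258
Step 2: EPC = 258 / 10 = 25.8 ends/cm

25.8 ends/cm


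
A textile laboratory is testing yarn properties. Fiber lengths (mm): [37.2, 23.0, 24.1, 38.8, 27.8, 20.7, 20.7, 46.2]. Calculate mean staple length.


Formula: Mean = sum of lengths / count
Sum = 37.2 + 23.0 + 24.1 + 38.8 + 27.8 + 20.7 + 20.7 + 46.2
Sum = 238.5 mm
Mean = 238.5 / 8 = 29.81 mm

29.81 mm


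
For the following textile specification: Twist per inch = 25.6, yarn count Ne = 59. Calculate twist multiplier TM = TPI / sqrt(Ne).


Formula: TM = TPI / sqrt(Ne)
Step 1: sqrt(Ne) = sqrt(59) = 7.6811
Step 2: TM = 25.6 / 7.6811 = 3.33

3.33 TM


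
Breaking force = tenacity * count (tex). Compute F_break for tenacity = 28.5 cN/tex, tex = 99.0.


Formula: Breaking force = Tenacity * Linear density
F = 28.5 cN/tex * 99.0 tex
F = 2821.50 cN

2821.50 cN


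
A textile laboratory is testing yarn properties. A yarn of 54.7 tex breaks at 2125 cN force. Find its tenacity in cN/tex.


Formula: Tenacity = Breaking force / Linear density
Tenacity = 2125 cN / 54.7 tex
Tenacity = 38.85 cN/tex

38.85 cN/tex


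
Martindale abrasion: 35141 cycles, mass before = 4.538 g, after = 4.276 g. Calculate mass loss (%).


Formula: Mass loss% = ((m_before - m_after) / m_before) * 100
Step 1: Mass loss = 4.538 - 4.276 = 0.262 g
Step 2: Ratio = 0.262 / 4.538 = 0.0577347
Step 3: Mass loss% = 0.0577347 * 100 = 5.77347% ≈ 5.77%

5.77%


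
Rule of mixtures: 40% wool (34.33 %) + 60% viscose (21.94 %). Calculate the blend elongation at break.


Formula: Blend property = (fraction_A * property_A) + (fraction_B * property_B)
Step 1: Contribution A = 40/100 * 34.33 % = 13.732 %
Step 2: Contribution B = 60/100 * 21.94 % = 13.164 %
Step 3: Blend elongation at break = 13.732 + 13.164 = 26.896 %

26.896 %


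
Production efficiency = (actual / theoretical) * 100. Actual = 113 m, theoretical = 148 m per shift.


Formula: Efficiency% = (Actual output / Theoretical output) * 100
Efficiency% = (113 / 148) * 100
Efficiency% = 0.763514 * 100 = 76.3514% ≈ 76.4%

76.4%


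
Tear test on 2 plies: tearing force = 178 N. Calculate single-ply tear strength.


Formula: Per-ply strength = Total force / Number of plies
Per-ply = 178 N / 2
Per-ply = 89 N

89 N


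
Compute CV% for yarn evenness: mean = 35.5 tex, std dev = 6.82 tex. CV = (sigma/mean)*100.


Formula: CV% = (standard deviation / mean) * 100
Step 1: Ratio = 6.82 / 35.5 = 0.192113
Step 2: CV% = 0.192113 * 100 = 19.2113% ≈ 19.2%

19.2%


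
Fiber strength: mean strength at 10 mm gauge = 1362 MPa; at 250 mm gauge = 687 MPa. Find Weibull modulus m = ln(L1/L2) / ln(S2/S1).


Formula: m = ln(L1/L2) / ln(S2/S1)
Step 1: ln(L1/L2) = ln(10/250) = -3.21888
Step 2: S2/S1 = 687/1362 = 0.50441
Step 3: ln(S2/S1) = ln(0.50441) = -0.68437
Step 4: m = -3.21888 / -0.68437 = 4.70

4.70 (Weibull m)


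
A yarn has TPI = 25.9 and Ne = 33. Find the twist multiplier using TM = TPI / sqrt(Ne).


Formula: TM = TPI / sqrt(Ne)
Step 1: sqrt(Ne) = sqrt(33) = 5.7446
Step 2: TM = 25.9 / 5.7446 = 4.51

4.51 TM


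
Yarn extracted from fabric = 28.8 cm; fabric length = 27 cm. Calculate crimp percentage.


Formula: Crimp% = ((L_yarn - L_fabric) / L_fabric) * 100
Step 1: Extension = 28.8 - 27 = 1.8 cm
Step 2: Crimp% = (1.8 / 27) * 100
Step 3: Crimp% = 0.066667 * 100 = 6.6667% ≈ 6.7%

6.7%


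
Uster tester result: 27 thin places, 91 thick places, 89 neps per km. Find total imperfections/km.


Formula: Total = thin places + thick places + neps
Total = 27 + 91 + 89
Total = 207 imperfections/km

207 imperfections/km


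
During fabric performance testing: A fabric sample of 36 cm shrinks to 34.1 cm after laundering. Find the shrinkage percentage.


Formula: Shrinkage% = ((L_before - L_after) / L_before) * 100
Step 1: Shrinkage = 36 - 34.1 = 1.9 cm
Step 2: Shrinkage% = (1.9 / 36) * 100
Step 3: Shrinkage% = 0.052778 * 100 = 5.2778% ≈ 5.3%

5.3%


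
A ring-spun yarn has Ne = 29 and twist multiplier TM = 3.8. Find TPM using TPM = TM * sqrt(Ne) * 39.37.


Formula: TPM = TM * sqrt(Ne) * 39.37
Step 1: sqrt(Ne) = sqrt(29) = 5.3852
Step 2: TM * sqrt(Ne) = 3.8 * 5.3852 = 20.4638
Step 3: TPM = 20.4638 * 39.37 = 806 twists/m

806 twists/m


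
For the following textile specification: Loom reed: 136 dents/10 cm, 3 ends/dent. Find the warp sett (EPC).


Formula: EPC = (dents per 10 cm * ends per dent) / 10
Step 1: Total ends per 10 cm = 136 * 3 = 408
Step 2: EPC = 408 / 10 = 40.8 ends/cm

40.8 ends/cm


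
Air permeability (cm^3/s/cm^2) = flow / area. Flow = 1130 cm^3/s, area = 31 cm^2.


Formula: Air Permeability = Airflow / Test Area
AP = 1130 cm^3/s / 31 cm^2
AP = 36.5 cm^3/s/cm^2

36.5 cm^3/s/cm^2


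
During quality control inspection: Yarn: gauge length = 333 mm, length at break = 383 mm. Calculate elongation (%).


Formula: Elongation (%) = ((L_break - L0) / L0) * 100
Step 1: Extension = 383 - 333 = 50 mm
Step 2: Elongation = (50 / 333) * 100
Step 3: Elongation = 0.15015 * 100 = 15.015% ≈ 15.0%

15.0%


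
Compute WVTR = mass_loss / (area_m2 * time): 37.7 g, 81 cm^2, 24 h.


Formula: WVTR = mass_loss / (area * time)
Step 1: Convert area: 81 cm^2 = 0.0081 m^2
Step 2: WVTR = 37.7 g / (0.0081 m^2 * 24 h)
Step 3: WVTR = 37.7 / 0.1944 = 193.9 g/m^2/h

193.9 g/m^2/h


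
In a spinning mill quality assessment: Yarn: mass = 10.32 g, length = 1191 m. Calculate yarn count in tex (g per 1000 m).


Formula: Tex = (mass_g / length_m) * 1000
Substituting: Tex = (10.32 / 1191) * 1000
Intermediate: 10.32 / 1191 = 0.00866499 g/m
Tex = 0.00866499 * 1000 = 8.66 tex

8.66 tex


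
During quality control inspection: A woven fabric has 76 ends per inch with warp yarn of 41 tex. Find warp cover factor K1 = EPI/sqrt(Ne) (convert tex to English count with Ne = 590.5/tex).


Formula: K1 = EPI / sqrt(Ne), with Ne = 590.5 / tex_warp
Step 1: Ne = 590.5 / 41 = 14.402
Step 2: sqrt(Ne) = sqrt(14.402) = 3.795
Step 3: K1 = 76 / 3.795 = 20.0

20.0


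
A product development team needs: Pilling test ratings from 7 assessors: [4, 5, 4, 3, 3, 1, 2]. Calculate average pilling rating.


Formula: Mean = sum / count
Sum = 4 + 5 + 4 + 3 + 3 + 1 + 2 = 22
Mean = 22 / 7 = 3.1

3.1


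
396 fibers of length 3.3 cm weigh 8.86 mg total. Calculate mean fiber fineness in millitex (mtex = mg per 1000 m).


Formula: fineness (mtex) = mass (mg) / total length (km) = (mass_mg / total_length_m) * 1000
Step 1: Convert fiber length: 3.3 cm = 0.033 m
Step 2: Total fiber length = 396 * 0.033 = 13.068 m
Step 3: Linear density = 8.86 mg / 13.068 m = 0.6780 mg/m
Step 4: fineness = 0.6780 * 1000 = 678.0 mtex

678.0 mtex


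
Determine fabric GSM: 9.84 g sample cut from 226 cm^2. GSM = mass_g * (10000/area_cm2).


Formula: GSM = mass_g / area_m2
Step 1: Convert area: 226 cm^2 = 226 / 10000 = 0.0226 m^2
Step 2: GSM = 9.84 g / 0.0226 m^2 = 435.4 g/m^2

435.4 g/m^2


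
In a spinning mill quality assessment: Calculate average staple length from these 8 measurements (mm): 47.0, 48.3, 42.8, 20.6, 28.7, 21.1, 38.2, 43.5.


Formula: Mean = sum of lengths / count
Sum = 47.0 + 48.3 + 42.8 + 20.6 + 28.7 + 21.1 + 38.2 + 43.5
Sum = 290.2 mm
Mean = 290.2 / 8 = 36.28 mm

36.28 mm


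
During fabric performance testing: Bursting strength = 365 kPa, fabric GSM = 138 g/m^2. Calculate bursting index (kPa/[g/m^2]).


Formula: Bursting Index = Bursting Strength / Fabric GSM
BI = 365 kPa / 138 g/m^2
BI = 2.645 kPa/(g/m^2)

2.645 kPa/(g/m^2)


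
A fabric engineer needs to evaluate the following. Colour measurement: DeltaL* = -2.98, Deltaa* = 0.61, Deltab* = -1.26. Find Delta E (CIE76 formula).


Formula: Delta E = sqrt(dL*^2 + da*^2 + db*^2)
Step 1: dL*^2 = (-2.98)^2 = 8.8804
Step 2: da*^2 = 0.61^2 = 0.3721
Step 3: db*^2 = (-1.26)^2 = 1.5876
Step 4: Sum = 8.8804 + 0.3721 + 1.5876 = 10.8401
Step 5: Delta E = sqrt(10.8401) = 3.29

3.29 Delta E


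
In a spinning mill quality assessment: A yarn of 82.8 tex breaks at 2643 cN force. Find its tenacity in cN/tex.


Formula: Tenacity = Breaking force / Linear density
Tenacity = 2643 cN / 82.8 tex
Tenacity = 31.92 cN/tex

31.92 cN/tex


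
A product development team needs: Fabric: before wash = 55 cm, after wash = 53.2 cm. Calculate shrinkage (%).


Formula: Shrinkage% = ((L_before - L_after) / L_before) * 100
Step 1: Shrinkage = 55 - 53.2 = 1.8 cm
Step 2: Shrinkage% = (1.8 / 55) * 100
Step 3: Shrinkage% = 0.032727 * 100 = 3.2727% ≈ 3.3%

3.3%


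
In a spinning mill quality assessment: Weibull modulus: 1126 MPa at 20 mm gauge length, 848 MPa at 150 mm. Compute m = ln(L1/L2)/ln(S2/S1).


Formula: m = ln(L1/L2) / ln(S2/S1)
Step 1: ln(L1/L2) = ln(20/150) = -2.01490
Step 2: S2/S1 = 848/1126 = 0.75311
Step 3: ln(S2/S1) = ln(0.75311) = -0.28354
Step 4: m = -2.01490 / -0.28354 = 7.11

7.11 (Weibull m)


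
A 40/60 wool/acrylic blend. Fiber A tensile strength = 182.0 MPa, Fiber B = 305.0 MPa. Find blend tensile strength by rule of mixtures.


Formula: Blend property = (fraction_A * property_A) + (fraction_B * property_B)
Step 1: Contribution A = 40/100 * 182.0 MPa = 72.8 MPa
Step 2: Contribution B = 60/100 * 305.0 MPa = 183.0 MPa
Step 3: Blend tensile strength = 72.8 + 183.0 = 255.8 MPa

255.8 MPa


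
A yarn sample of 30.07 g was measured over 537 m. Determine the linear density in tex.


Formula: Tex = (mass_g / length_m) * 1000
Substituting: Tex = (30.07 / 537) * 1000
Intermediate: 30.07 / 537 = 0.05599628 g/m
Tex = 0.05599628 * 1000 = 56.00 tex

56.00 tex


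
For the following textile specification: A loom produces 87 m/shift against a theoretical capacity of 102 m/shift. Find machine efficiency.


Formula: Efficiency% = (Actual output / Theoretical output) * 100
Efficiency% = (87 / 102) * 100
Efficiency% = 0.852941 * 100 = 85.2941% ≈ 85.3%

85.3%


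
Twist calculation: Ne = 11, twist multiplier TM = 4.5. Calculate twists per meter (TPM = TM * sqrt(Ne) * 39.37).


Formula: TPM = TM * sqrt(Ne) * 39.37
Step 1: sqrt(Ne) = sqrt(11) = 3.3166
Step 2: TM * sqrt(Ne) = 4.5 * 3.3166 = 14.9247
Step 3: TPM = 14.9247 * 39.37 = 588 twists/m

588 twists/m


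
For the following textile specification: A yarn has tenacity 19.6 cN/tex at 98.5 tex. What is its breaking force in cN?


Formula: Breaking force = Tenacity * Linear density
F = 19.6 cN/tex * 98.5 tex
F = 1930.60 cN

1930.60 cN


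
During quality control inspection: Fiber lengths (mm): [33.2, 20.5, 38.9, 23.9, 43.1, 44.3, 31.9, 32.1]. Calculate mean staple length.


Formula: Mean = sum of lengths / count
Sum = 33.2 + 20.5 + 38.9 + 23.9 + 43.1 + 44.3 + 31.9 + 32.1
Sum = 267.9 mm
Mean = 267.9 / 8 = 33.49 mm

33.49 mm


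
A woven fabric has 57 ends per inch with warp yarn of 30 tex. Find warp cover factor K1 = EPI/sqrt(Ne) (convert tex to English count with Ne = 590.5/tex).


Formula: K1 = EPI / sqrt(Ne), with Ne = 590.5 / tex_warp
Step 1: Ne = 590.5 / 30 = 19.683
Step 2: sqrt(Ne) = sqrt(19.683) = 4.4366
Step 3: K1 = 57 / 4.4366 = 12.8

12.8


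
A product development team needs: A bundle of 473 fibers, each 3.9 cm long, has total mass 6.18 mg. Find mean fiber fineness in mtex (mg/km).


Formula: fineness (mtex) = mass (mg) / total length (km) = (mass_mg / total_length_m) * 1000
Step 1: Convert fiber length: 3.9 cm = 0.039 m
Step 2: Total fiber length = 473 * 0.039 = 18.447 m
Step 3: Linear density = 6.18 mg / 18.447 m = 0.3350 mg/m
Step 4: fineness = 0.3350 * 1000 = 335.0 mtex

335.0 mtex


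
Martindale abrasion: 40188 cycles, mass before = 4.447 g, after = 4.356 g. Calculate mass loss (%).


Formula: Mass loss% = ((m_before - m_after) / m_before) * 100
Step 1: Mass loss = 4.447 - 4.356 = 0.091 g
Step 2: Ratio = 0.091 / 4.447 = 0.0204632
Step 3: Mass loss% = 0.0204632 * 100 = 2.04632% ≈ 2.05%

2.05%
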